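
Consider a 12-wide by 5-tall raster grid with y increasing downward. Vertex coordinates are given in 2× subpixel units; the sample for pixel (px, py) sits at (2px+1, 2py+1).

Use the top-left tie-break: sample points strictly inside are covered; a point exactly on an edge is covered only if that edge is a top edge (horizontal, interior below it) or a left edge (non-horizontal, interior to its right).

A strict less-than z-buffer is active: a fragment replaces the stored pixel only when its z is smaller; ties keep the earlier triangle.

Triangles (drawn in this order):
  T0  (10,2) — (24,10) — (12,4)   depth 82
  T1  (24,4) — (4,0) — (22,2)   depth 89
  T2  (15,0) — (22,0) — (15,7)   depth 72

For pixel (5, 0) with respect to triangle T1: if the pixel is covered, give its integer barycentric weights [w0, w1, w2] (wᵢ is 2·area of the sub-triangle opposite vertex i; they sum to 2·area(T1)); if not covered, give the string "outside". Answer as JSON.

T0:
  2·area = 12
  edge (10, 2)→(24, 10): d=(14,8) right/bottom  bias=-1
  edge (24, 10)→(12, 4): d=(-12,-6) top-left  bias=+0
  edge (12, 4)→(10, 2): d=(-2,-2) top-left  bias=+0
    (4,0)@(9, 1): e=[-6,18,0] → .  [on edge]
    (5,1)@(11, 3): e=[6,6,0] → X  [on edge]
    (6,1)@(13, 3): e=[-10,18,4] → .
    (5,2)@(11, 5): e=[34,-18,-4] → .
    (6,2)@(13, 5): e=[18,-6,0] → .  [on edge]
    (7,2)@(15, 5): e=[2,6,4] → X
    (8,2)@(17, 5): e=[-14,18,8] → .
    (7,3)@(15, 7): e=[30,-18,0] → .  [on edge]
    (8,4)@(17, 9): e=[42,-30,0] → .  [on edge]
  covered (2 px):
    . . . . . . . . . . . .
    . . . . . X . . . . . .
    . . . . . . . X . . . .
    . . . . . . . . . . . .
    . . . . . . . . . . . .
T1:
  2·area = 32
  edge (24, 4)→(4, 0): d=(-20,-4) top-left  bias=+0
  edge (4, 0)→(22, 2): d=(18,2) right/bottom  bias=-1
  edge (22, 2)→(24, 4): d=(2,2) right/bottom  bias=-1
    (4,0)@(9, 1): e=[0,8,24] → X  [on edge]
    (5,0)@(11, 1): e=[8,4,20] → X
    (6,0)@(13, 1): e=[16,0,16] → .  [on edge]
    (10,0)@(21, 1): e=[48,-16,0] → .  [on edge]
    (4,1)@(9, 3): e=[-40,44,28] → .
    (5,1)@(11, 3): e=[-32,40,24] → .
    (9,1)@(19, 3): e=[0,24,8] → X  [on edge]
    (10,1)@(21, 3): e=[8,20,4] → X
    (11,1)@(23, 3): e=[16,16,0] → .  [on edge]
    (9,2)@(19, 5): e=[-40,60,12] → .
    (10,2)@(21, 5): e=[-32,56,8] → .
  covered (4 px):
    . . . . X X . . . . . .
    . . . . . . . . . X X .
    . . . . . . . . . . . .
    . . . . . . . . . . . .
    . . . . . . . . . . . .
T2:
  2·area = 49
  edge (15, 0)→(22, 0): d=(7,0) top-left  bias=+0
  edge (22, 0)→(15, 7): d=(-7,7) right/bottom  bias=-1
  edge (15, 7)→(15, 0): d=(0,-7) top-left  bias=+0
    (7,0)@(15, 1): e=[7,42,0] → X  [on edge]
    (8,0)@(17, 1): e=[7,28,14] → X
    (9,0)@(19, 1): e=[7,14,28] → X
    (10,0)@(21, 1): e=[7,0,42] → .  [on edge]
    (7,1)@(15, 3): e=[21,28,0] → X  [on edge]
    (9,1)@(19, 3): e=[21,0,28] → .  [on edge]
    (7,2)@(15, 5): e=[35,14,0] → X  [on edge]
    (8,2)@(17, 5): e=[35,0,14] → .  [on edge]
    (7,3)@(15, 7): e=[49,0,0] → .  [on edge]
    (6,4)@(13, 9): e=[63,0,-14] → .  [on edge]
    (7,4)@(15, 9): e=[63,-14,0] → .  [on edge]
  covered (6 px):
    . . . . . . . X X X . .
    . . . . . . . X X . . .
    . . . . . . . X . . . .
    . . . . . . . . . . . .
    . . . . . . . . . . . .

Final: [4,20,8]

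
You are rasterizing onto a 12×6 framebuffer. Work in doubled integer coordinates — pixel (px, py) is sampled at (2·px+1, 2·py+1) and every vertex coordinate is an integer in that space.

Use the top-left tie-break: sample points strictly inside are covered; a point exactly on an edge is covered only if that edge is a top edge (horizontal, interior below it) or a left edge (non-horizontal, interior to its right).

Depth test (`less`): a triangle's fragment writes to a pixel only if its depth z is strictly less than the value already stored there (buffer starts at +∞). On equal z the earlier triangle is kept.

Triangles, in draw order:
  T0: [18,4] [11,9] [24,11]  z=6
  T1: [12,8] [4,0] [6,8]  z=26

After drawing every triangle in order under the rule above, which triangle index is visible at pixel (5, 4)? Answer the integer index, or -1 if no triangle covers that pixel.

T0:
  2·area = 79  (B↔C swapped to make it positive)
  edge (18, 4)→(24, 11): d=(6,7) right/bottom  bias=-1
  edge (24, 11)→(11, 9): d=(-13,-2) top-left  bias=+0
  edge (11, 9)→(18, 4): d=(7,-5) top-left  bias=+0
    (8,2)@(17, 5): e=[13,64,2] → X
    (9,2)@(19, 5): e=[-1,68,12] → .
    (7,3)@(15, 7): e=[39,34,6] → X
    (9,3)@(19, 7): e=[11,42,26] → X
    (10,3)@(21, 7): e=[-3,46,36] → .
    (5,4)@(11, 9): e=[79,0,0] → X  [on edge]
    (6,4)@(13, 9): e=[65,4,10] → X
    (10,4)@(21, 9): e=[9,20,50] → X
    (11,4)@(23, 9): e=[-5,24,60] → .
    (5,5)@(11, 11): e=[91,-26,14] → .
    (6,5)@(13, 11): e=[77,-22,24] → .
    (7,5)@(15, 11): e=[63,-18,34] → .
  covered (10 px):
    . . . . . . . . . . . .
    . . . . . . . . . . . .
    . . . . . . . . X . . .
    . . . . . . . X X X . .
    . . . . . X X X X X X .
    . . . . . . . . . . . .
T1:
  2·area = 48  (B↔C swapped to make it positive)
  edge (12, 8)→(6, 8): d=(-6,0) right/bottom  bias=-1
  edge (6, 8)→(4, 0): d=(-2,-8) top-left  bias=+0
  edge (4, 0)→(12, 8): d=(8,8) right/bottom  bias=-1
    (2,0)@(5, 1): e=[42,6,0] → .  [on edge]
    (2,1)@(5, 3): e=[30,2,16] → X
    (3,1)@(7, 3): e=[30,18,0] → .  [on edge]
    (2,2)@(5, 5): e=[18,-2,32] → .
    (3,2)@(7, 5): e=[18,14,16] → X
    (4,2)@(9, 5): e=[18,30,0] → .  [on edge]
    (3,3)@(7, 7): e=[6,10,32] → X
    (4,3)@(9, 7): e=[6,26,16] → X
    (5,3)@(11, 7): e=[6,42,0] → .  [on edge]
    (3,4)@(7, 9): e=[-6,6,48] → .
    (4,4)@(9, 9): e=[-6,22,32] → .
    (6,4)@(13, 9): e=[-6,54,0] → .  [on edge]
    (7,5)@(15, 11): e=[-18,66,0] → .  [on edge]
  covered (4 px):
    . . . . . . . . . . . .
    . . X . . . . . . . . .
    . . . X . . . . . . . .
    . . . X X . . . . . . .
    . . . . . . . . . . . .
    . . . . . . . . . . . .

Z-buffer (winner per pixel, '.' = empty):
  . . . . . . . . . . . .
  . . 1 . . . . . . . . .
  . . . 1 . . . . 0 . . .
  . . . 1 1 . . 0 0 0 . .
  . . . . . 0 0 0 0 0 0 .
  . . . . . . . . . . . .

Result: 0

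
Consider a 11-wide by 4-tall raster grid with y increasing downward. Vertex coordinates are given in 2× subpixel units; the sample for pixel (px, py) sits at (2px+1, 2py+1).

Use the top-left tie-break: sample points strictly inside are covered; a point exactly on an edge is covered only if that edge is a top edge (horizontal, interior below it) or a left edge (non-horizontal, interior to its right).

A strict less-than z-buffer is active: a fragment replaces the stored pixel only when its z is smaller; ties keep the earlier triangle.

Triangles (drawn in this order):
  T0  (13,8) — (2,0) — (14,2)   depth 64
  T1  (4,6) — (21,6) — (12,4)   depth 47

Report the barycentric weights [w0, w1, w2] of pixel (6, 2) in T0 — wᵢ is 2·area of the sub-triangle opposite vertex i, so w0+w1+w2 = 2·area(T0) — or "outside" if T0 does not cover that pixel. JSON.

T0:
  2·area = 74
  edge (13, 8)→(2, 0): d=(-11,-8) top-left  bias=+0
  edge (2, 0)→(14, 2): d=(12,2) right/bottom  bias=-1
  edge (14, 2)→(13, 8): d=(-1,6) right/bottom  bias=-1
    (2,0)@(5, 1): e=[13,6,55] → #
    (3,0)@(7, 1): e=[29,2,43] → #
    (4,0)@(9, 1): e=[45,-2,31] → ·
    (2,1)@(5, 3): e=[-9,30,53] → ·
    (3,1)@(7, 3): e=[7,26,41] → #
    (4,1)@(9, 3): e=[23,22,29] → #
    (5,1)@(11, 3): e=[39,18,17] → #
    (6,1)@(13, 3): e=[55,14,5] → #
    (7,1)@(15, 3): e=[71,10,-7] → ·
    (3,2)@(7, 5): e=[-15,50,39] → ·
    (4,2)@(9, 5): e=[1,46,27] → #
    (7,2)@(15, 5): e=[49,34,-9] → ·
  covered (10 px):
    · · # # · · · · · · ·
    · · · # # # # · · · ·
    · · · · # # # · · · ·
    · · · · · · # · · · ·
T1:
  2·area = 34  (B↔C swapped to make it positive)
  edge (4, 6)→(12, 4): d=(8,-2) top-left  bias=+0
  edge (12, 4)→(21, 6): d=(9,2) right/bottom  bias=-1
  edge (21, 6)→(4, 6): d=(-17,0) right/bottom  bias=-1
    (4,2)@(9, 5): e=[2,15,17] → #
    (5,2)@(11, 5): e=[6,11,17] → #
    (6,2)@(13, 5): e=[10,7,17] → #
    (7,2)@(15, 5): e=[14,3,17] → #
    (8,2)@(17, 5): e=[18,-1,17] → ·
    (4,3)@(9, 7): e=[18,33,-17] → ·
    (5,3)@(11, 7): e=[22,29,-17] → ·
    (6,3)@(13, 7): e=[26,25,-17] → ·
    (7,3)@(15, 7): e=[30,21,-17] → ·
  covered (4 px):
    · · · · · · · · · · ·
    · · · · · · · · · · ·
    · · · · # # # # · · ·
    · · · · · · · · · · ·

Result: [38,3,33]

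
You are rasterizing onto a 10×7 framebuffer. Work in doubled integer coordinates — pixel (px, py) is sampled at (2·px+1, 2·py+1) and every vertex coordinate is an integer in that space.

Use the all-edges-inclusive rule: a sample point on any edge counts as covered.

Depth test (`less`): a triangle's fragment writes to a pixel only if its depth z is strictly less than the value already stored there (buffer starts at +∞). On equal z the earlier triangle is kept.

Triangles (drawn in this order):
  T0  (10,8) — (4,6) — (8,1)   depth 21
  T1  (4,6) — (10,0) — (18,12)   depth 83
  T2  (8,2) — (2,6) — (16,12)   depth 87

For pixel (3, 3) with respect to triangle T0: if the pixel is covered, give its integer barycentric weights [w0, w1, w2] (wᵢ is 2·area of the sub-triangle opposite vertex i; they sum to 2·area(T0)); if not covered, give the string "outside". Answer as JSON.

T0:
  2·area = 38
  edge (10, 8)→(4, 6): d=(-6,-2) inclusive
  edge (4, 6)→(8, 1): d=(4,-5) inclusive
  edge (8, 1)→(10, 8): d=(2,7) inclusive
    (3,1)@(7, 3): e=[24,3,11] → #
    (4,1)@(9, 3): e=[28,13,-3] → ·
    (0,2)@(1, 5): e=[0,-19,57] → ·  [on edge]
    (2,2)@(5, 5): e=[8,1,29] → #
    (4,2)@(9, 5): e=[16,21,1] → #
    (5,2)@(11, 5): e=[20,31,-13] → ·
    (2,3)@(5, 7): e=[-4,9,33] → ·
    (3,3)@(7, 7): e=[0,19,19] → #  [on edge]
    (5,3)@(11, 7): e=[8,39,-9] → ·
    (3,4)@(7, 9): e=[-12,27,23] → ·
    (4,4)@(9, 9): e=[-8,37,9] → ·
    (6,4)@(13, 9): e=[0,57,-19] → ·  [on edge]
    (9,5)@(19, 11): e=[0,95,-57] → ·  [on edge]
  covered (6 px):
    · · · · · · · · · ·
    · · · # · · · · · ·
    · · # # # · · · · ·
    · · · # # · · · · ·
    · · · · · · · · · ·
    · · · · · · · · · ·
    · · · · · · · · · ·
T1:
  2·area = 120
  edge (4, 6)→(10, 0): d=(6,-6) inclusive
  edge (10, 0)→(18, 12): d=(8,12) inclusive
  edge (18, 12)→(4, 6): d=(-14,-6) inclusive
    (4,0)@(9, 1): e=[0,20,100] → #  [on edge]
    (5,0)@(11, 1): e=[12,-4,112] → ·
    (3,1)@(7, 3): e=[0,60,60] → #  [on edge]
    (5,1)@(11, 3): e=[24,12,84] → #
    (6,1)@(13, 3): e=[36,-12,96] → ·
    (2,2)@(5, 5): e=[0,100,20] → #  [on edge]
    (6,2)@(13, 5): e=[48,4,68] → #
    (7,2)@(15, 5): e=[60,-20,80] → ·
    (1,3)@(3, 7): e=[0,140,-20] → ·  [on edge]
    (2,3)@(5, 7): e=[12,116,-8] → ·
    (3,3)@(7, 7): e=[24,92,4] → #
    (7,3)@(15, 7): e=[72,-4,52] → ·
    (0,4)@(1, 9): e=[0,180,-60] → ·  [on edge]
    (5,4)@(11, 9): e=[60,60,0] → #  [on edge]
  covered (17 px):
    · · · · # · · · · ·
    · · · # # # · · · ·
    · · # # # # # · · ·
    · · · # # # # · · ·
    · · · · · # # # · ·
    · · · · · · · · # ·
    · · · · · · · · · ·
T2:
  2·area = 92  (B↔C swapped to make it positive)
  edge (8, 2)→(16, 12): d=(8,10) inclusive
  edge (16, 12)→(2, 6): d=(-14,-6) inclusive
  edge (2, 6)→(8, 2): d=(6,-4) inclusive
    (3,1)@(7, 3): e=[18,72,2] → #
    (4,1)@(9, 3): e=[-2,84,10] → ·
    (2,2)@(5, 5): e=[54,32,6] → #
    (4,2)@(9, 5): e=[14,56,22] → #
    (5,2)@(11, 5): e=[-6,68,30] → ·
    (2,3)@(5, 7): e=[70,4,18] → #
    (5,3)@(11, 7): e=[10,40,42] → #
    (6,3)@(13, 7): e=[-10,52,50] → ·
    (2,4)@(5, 9): e=[86,-24,30] → ·
    (3,4)@(7, 9): e=[66,-12,38] → ·
    (4,4)@(9, 9): e=[46,0,46] → #  [on edge]
    (6,4)@(13, 9): e=[6,24,62] → #
  covered (12 px):
    · · · · · · · · · ·
    · · · # · · · · · ·
    · · # # # · · · · ·
    · · # # # # · · · ·
    · · · · # # # · · ·
    · · · · · · · # · ·
    · · · · · · · · · ·

Result: [19,19,0]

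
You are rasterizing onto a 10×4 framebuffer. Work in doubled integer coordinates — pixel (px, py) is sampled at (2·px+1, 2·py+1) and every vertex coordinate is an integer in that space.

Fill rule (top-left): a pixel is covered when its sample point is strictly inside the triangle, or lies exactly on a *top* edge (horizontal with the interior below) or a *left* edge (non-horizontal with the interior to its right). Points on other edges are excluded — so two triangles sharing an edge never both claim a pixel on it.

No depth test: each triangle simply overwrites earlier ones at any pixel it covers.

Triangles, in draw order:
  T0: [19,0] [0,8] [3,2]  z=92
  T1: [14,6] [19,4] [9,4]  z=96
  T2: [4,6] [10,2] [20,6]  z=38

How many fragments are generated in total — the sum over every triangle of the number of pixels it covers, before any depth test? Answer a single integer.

T0:
  2·area = 90
  edge (19, 0)→(0, 8): d=(-19,8) right/bottom  bias=-1
  edge (0, 8)→(3, 2): d=(3,-6) top-left  bias=+0
  edge (3, 2)→(19, 0): d=(16,-2) top-left  bias=+0
    (5,0)@(11, 1): e=[45,45,0] → #  [on edge]
    (6,0)@(13, 1): e=[29,57,4] → #
    (7,0)@(15, 1): e=[13,69,8] → #
    (8,0)@(17, 1): e=[-3,81,12] → ·
    (1,1)@(3, 3): e=[71,3,16] → #
    (2,1)@(5, 3): e=[55,15,20] → #
    (3,1)@(7, 3): e=[39,27,24] → #
    (4,1)@(9, 3): e=[23,39,28] → #
    (6,1)@(13, 3): e=[-9,63,36] → ·
    (7,1)@(15, 3): e=[-25,75,40] → ·
    (1,2)@(3, 5): e=[33,9,48] → #
    (4,2)@(9, 5): e=[-15,45,60] → ·
  covered (12 px):
    · · · · · # # # · ·
    · # # # # # · · · ·
    · # # # · · · · · ·
    # · · · · · · · · ·
T1:
  2·area = 20  (B↔C swapped to make it positive)
  edge (14, 6)→(9, 4): d=(-5,-2) top-left  bias=+0
  edge (9, 4)→(19, 4): d=(10,0) top-left  bias=+0
  edge (19, 4)→(14, 6): d=(-5,2) right/bottom  bias=-1
    (6,2)@(13, 5): e=[3,10,7] → #
    (7,2)@(15, 5): e=[7,10,3] → #
    (8,2)@(17, 5): e=[11,10,-1] → ·
    (6,3)@(13, 7): e=[-7,30,-3] → ·
    (7,3)@(15, 7): e=[-3,30,-7] → ·
  covered (2 px):
    · · · · · · · · · ·
    · · · · · · · · · ·
    · · · · · · # # · ·
    · · · · · · · · · ·
T2:
  2·area = 64
  edge (4, 6)→(10, 2): d=(6,-4) top-left  bias=+0
  edge (10, 2)→(20, 6): d=(10,4) right/bottom  bias=-1
  edge (20, 6)→(4, 6): d=(-16,0) right/bottom  bias=-1
    (4,1)@(9, 3): e=[2,14,48] → #
    (5,1)@(11, 3): e=[10,6,48] → #
    (6,1)@(13, 3): e=[18,-2,48] → ·
    (3,2)@(7, 5): e=[6,42,16] → #
    (6,2)@(13, 5): e=[30,18,16] → #
    (7,2)@(15, 5): e=[38,10,16] → #
    (8,2)@(17, 5): e=[46,2,16] → #
    (9,2)@(19, 5): e=[54,-6,16] → ·
    (3,3)@(7, 7): e=[18,62,-16] → ·
    (4,3)@(9, 7): e=[26,54,-16] → ·
    (5,3)@(11, 7): e=[34,46,-16] → ·
    (6,3)@(13, 7): e=[42,38,-16] → ·
  covered (8 px):
    · · · · · · · · · ·
    · · · · # # · · · ·
    · · · # # # # # # ·
    · · · · · · · · · ·

Result: 22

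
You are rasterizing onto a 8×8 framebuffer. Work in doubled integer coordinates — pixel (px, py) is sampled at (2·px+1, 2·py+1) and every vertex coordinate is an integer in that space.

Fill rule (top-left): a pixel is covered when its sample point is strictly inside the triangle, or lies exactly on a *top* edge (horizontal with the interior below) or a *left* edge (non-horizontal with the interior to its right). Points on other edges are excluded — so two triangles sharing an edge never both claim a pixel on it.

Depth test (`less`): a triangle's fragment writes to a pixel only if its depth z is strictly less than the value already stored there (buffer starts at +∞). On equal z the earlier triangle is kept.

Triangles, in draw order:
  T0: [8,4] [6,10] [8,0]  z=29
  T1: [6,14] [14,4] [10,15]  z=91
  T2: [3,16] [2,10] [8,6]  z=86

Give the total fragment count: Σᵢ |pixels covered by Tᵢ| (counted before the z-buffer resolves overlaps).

T0:
  2·area = 8
  edge (8, 4)→(6, 10): d=(-2,6) right/bottom  bias=-1
  edge (6, 10)→(8, 0): d=(2,-10) top-left  bias=+0
  edge (8, 0)→(8, 4): d=(0,4) right/bottom  bias=-1
    (4,0)@(9, 1): e=[0,12,-4] → ·  [on edge]
    (3,2)@(7, 5): e=[4,0,4] → #  [on edge]
    (4,2)@(9, 5): e=[-8,20,-4] → ·
    (3,3)@(7, 7): e=[0,4,4] → ·  [on edge]
    (2,6)@(5, 13): e=[0,-4,12] → ·  [on edge]
    (2,7)@(5, 15): e=[-4,0,12] → ·  [on edge]
  covered (1 px):
    · · · · · · · ·
    · · · · · · · ·
    · · · # · · · ·
    · · · · · · · ·
    · · · · · · · ·
    · · · · · · · ·
    · · · · · · · ·
    · · · · · · · ·
T1:
  2·area = 48
  edge (6, 14)→(14, 4): d=(8,-10) top-left  bias=+0
  edge (14, 4)→(10, 15): d=(-4,11) right/bottom  bias=-1
  edge (10, 15)→(6, 14): d=(-4,-1) top-left  bias=+0
    (5,4)@(11, 9): e=[10,13,25] → #
    (6,4)@(13, 9): e=[30,-9,27] → ·
    (4,5)@(9, 11): e=[6,27,15] → #
    (6,5)@(13, 11): e=[46,-17,19] → ·
    (3,6)@(7, 13): e=[2,41,5] → #
    (5,6)@(11, 13): e=[42,-3,9] → ·
    (3,7)@(7, 15): e=[18,33,-3] → ·
    (4,7)@(9, 15): e=[38,11,-1] → ·
  covered (5 px):
    · · · · · · · ·
    · · · · · · · ·
    · · · · · · · ·
    · · · · · · · ·
    · · · · · # · ·
    · · · · # # · ·
    · · · # # · · ·
    · · · · · · · ·
T2:
  2·area = 40
  edge (3, 16)→(2, 10): d=(-1,-6) top-left  bias=+0
  edge (2, 10)→(8, 6): d=(6,-4) top-left  bias=+0
  edge (8, 6)→(3, 16): d=(-5,10) right/bottom  bias=-1
    (3,3)@(7, 7): e=[33,2,5] → #
    (4,3)@(9, 7): e=[45,10,-15] → ·
    (2,4)@(5, 9): e=[19,6,15] → #
    (3,4)@(7, 9): e=[31,14,-5] → ·
    (1,5)@(3, 11): e=[5,10,25] → #
    (3,5)@(7, 11): e=[29,26,-15] → ·
    (1,6)@(3, 13): e=[3,22,15] → #
    (2,6)@(5, 13): e=[15,30,-5] → ·
    (1,7)@(3, 15): e=[1,34,5] → #
    (2,7)@(5, 15): e=[13,42,-15] → ·
  covered (6 px):
    · · · · · · · ·
    · · · · · · · ·
    · · · · · · · ·
    · · · # · · · ·
    · · # · · · · ·
    · # # · · · · ·
    · # · · · · · ·
    · # · · · · · ·

Answer: 12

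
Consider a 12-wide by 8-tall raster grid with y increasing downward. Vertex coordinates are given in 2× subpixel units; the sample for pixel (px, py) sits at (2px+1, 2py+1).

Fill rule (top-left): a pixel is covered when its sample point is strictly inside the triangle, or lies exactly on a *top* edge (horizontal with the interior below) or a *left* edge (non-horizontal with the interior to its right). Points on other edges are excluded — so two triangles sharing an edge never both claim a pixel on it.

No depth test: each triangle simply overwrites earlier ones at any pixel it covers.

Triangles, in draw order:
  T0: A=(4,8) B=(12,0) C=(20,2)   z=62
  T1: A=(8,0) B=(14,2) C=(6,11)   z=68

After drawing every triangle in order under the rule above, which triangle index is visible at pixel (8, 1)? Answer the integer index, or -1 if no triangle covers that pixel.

T0:
  2·area = 80
  edge (4, 8)→(12, 0): d=(8,-8) top-left  bias=+0
  edge (12, 0)→(20, 2): d=(8,2) right/bottom  bias=-1
  edge (20, 2)→(4, 8): d=(-16,6) right/bottom  bias=-1
    (5,0)@(11, 1): e=[0,10,70] → #  [on edge]
    (6,0)@(13, 1): e=[16,6,58] → #
    (7,0)@(15, 1): e=[32,2,46] → #
    (8,0)@(17, 1): e=[48,-2,34] → ·
    (4,1)@(9, 3): e=[0,30,50] → #  [on edge]
    (8,1)@(17, 3): e=[64,14,2] → #
    (9,1)@(19, 3): e=[80,10,-10] → ·
    (3,2)@(7, 5): e=[0,50,30] → #  [on edge]
    (6,2)@(13, 5): e=[48,38,-6] → ·
    (7,2)@(15, 5): e=[64,34,-18] → ·
    (8,2)@(17, 5): e=[80,30,-30] → ·
    (2,3)@(5, 7): e=[0,70,10] → #  [on edge]
    (1,4)@(3, 9): e=[0,90,-10] → ·  [on edge]
    (0,5)@(1, 11): e=[0,110,-30] → ·  [on edge]
  covered (12 px):
    · · · · · # # # · · · ·
    · · · · # # # # # · · ·
    · · · # # # · · · · · ·
    · · # · · · · · · · · ·
    · · · · · · · · · · · ·
    · · · · · · · · · · · ·
    · · · · · · · · · · · ·
    · · · · · · · · · · · ·
T1:
  2·area = 70
  edge (8, 0)→(14, 2): d=(6,2) right/bottom  bias=-1
  edge (14, 2)→(6, 11): d=(-8,9) right/bottom  bias=-1
  edge (6, 11)→(8, 0): d=(2,-11) top-left  bias=+0
    (4,0)@(9, 1): e=[4,53,13] → #
    (5,0)@(11, 1): e=[0,35,35] → ·  [on edge]
    (4,1)@(9, 3): e=[16,37,17] → #
    (5,1)@(11, 3): e=[12,19,39] → #
    (6,1)@(13, 3): e=[8,1,61] → #
    (7,1)@(15, 3): e=[4,-17,83] → ·
    (8,1)@(17, 3): e=[0,-35,105] → ·  [on edge]
    (4,2)@(9, 5): e=[28,21,21] → #
    (6,2)@(13, 5): e=[20,-15,65] → ·
    (11,2)@(23, 5): e=[0,-105,175] → ·  [on edge]
    (3,3)@(7, 7): e=[44,23,3] → #
    (5,3)@(11, 7): e=[36,-13,47] → ·
  covered (9 px):
    · · · · # · · · · · · ·
    · · · · # # # · · · · ·
    · · · · # # · · · · · ·
    · · · # # · · · · · · ·
    · · · # · · · · · · · ·
    · · · · · · · · · · · ·
    · · · · · · · · · · · ·
    · · · · · · · · · · · ·

Z-buffer (winner per pixel, '.' = empty):
  . . . . 1 0 0 0 . . . .
  . . . . 1 1 1 0 0 . . .
  . . . 0 1 1 . . . . . .
  . . 0 1 1 . . . . . . .
  . . . 1 . . . . . . . .
  . . . . . . . . . . . .
  . . . . . . . . . . . .
  . . . . . . . . . . . .

Final: 0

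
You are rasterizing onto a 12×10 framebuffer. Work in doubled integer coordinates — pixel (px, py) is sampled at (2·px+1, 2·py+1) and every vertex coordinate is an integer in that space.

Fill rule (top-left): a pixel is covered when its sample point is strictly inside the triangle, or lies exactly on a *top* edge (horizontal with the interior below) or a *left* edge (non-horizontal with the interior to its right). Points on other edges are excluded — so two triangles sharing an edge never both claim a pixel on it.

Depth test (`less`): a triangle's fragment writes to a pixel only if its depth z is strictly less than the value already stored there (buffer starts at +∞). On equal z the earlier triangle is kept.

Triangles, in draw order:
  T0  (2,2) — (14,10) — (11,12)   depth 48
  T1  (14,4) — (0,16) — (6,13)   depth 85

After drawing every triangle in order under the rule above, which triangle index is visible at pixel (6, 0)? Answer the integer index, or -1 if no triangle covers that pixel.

T0:
  2·area = 48
  edge (2, 2)→(14, 10): d=(12,8) right/bottom  bias=-1
  edge (14, 10)→(11, 12): d=(-3,2) right/bottom  bias=-1
  edge (11, 12)→(2, 2): d=(-9,-10) top-left  bias=+0
    (1,1)@(3, 3): e=[4,43,1] → #
    (2,1)@(5, 3): e=[-12,39,21] → ·
    (1,2)@(3, 5): e=[28,37,-17] → ·
    (2,2)@(5, 5): e=[12,33,3] → #
    (3,2)@(7, 5): e=[-4,29,23] → ·
    (2,3)@(5, 7): e=[36,27,-15] → ·
    (3,3)@(7, 7): e=[20,23,5] → #
    (4,3)@(9, 7): e=[4,19,25] → #
    (5,3)@(11, 7): e=[-12,15,45] → ·
    (3,4)@(7, 9): e=[44,17,-13] → ·
    (4,4)@(9, 9): e=[28,13,7] → #
    (5,4)@(11, 9): e=[12,9,27] → #
  covered (7 px):
    · · · · · · · · · · · ·
    · # · · · · · · · · · ·
    · · # · · · · · · · · ·
    · · · # # · · · · · · ·
    · · · · # # · · · · · ·
    · · · · · # · · · · · ·
    · · · · · · · · · · · ·
    · · · · · · · · · · · ·
    · · · · · · · · · · · ·
    · · · · · · · · · · · ·
T1:
  2·area = 30  (B↔C swapped to make it positive)
  edge (14, 4)→(6, 13): d=(-8,9) right/bottom  bias=-1
  edge (6, 13)→(0, 16): d=(-6,3) right/bottom  bias=-1
  edge (0, 16)→(14, 4): d=(14,-12) top-left  bias=+0
    (6,2)@(13, 5): e=[1,27,2] → #
    (7,2)@(15, 5): e=[-17,21,26] → ·
    (5,3)@(11, 7): e=[3,21,6] → #
    (6,3)@(13, 7): e=[-15,15,30] → ·
    (4,4)@(9, 9): e=[5,15,10] → #
    (5,4)@(11, 9): e=[-13,9,34] → ·
    (3,5)@(7, 11): e=[7,9,14] → #
    (4,5)@(9, 11): e=[-11,3,38] → ·
    (2,6)@(5, 13): e=[9,3,18] → #
    (3,6)@(7, 13): e=[-9,-3,42] → ·
    (2,7)@(5, 15): e=[-7,-9,46] → ·
  covered (5 px):
    · · · · · · · · · · · ·
    · · · · · · · · · · · ·
    · · · · · · # · · · · ·
    · · · · · # · · · · · ·
    · · · · # · · · · · · ·
    · · · # · · · · · · · ·
    · · # · · · · · · · · ·
    · · · · · · · · · · · ·
    · · · · · · · · · · · ·
    · · · · · · · · · · · ·

Z-buffer (winner per pixel, '.' = empty):
  . . . . . . . . . . . .
  . 0 . . . . . . . . . .
  . . 0 . . . 1 . . . . .
  . . . 0 0 1 . . . . . .
  . . . . 0 0 . . . . . .
  . . . 1 . 0 . . . . . .
  . . 1 . . . . . . . . .
  . . . . . . . . . . . .
  . . . . . . . . . . . .
  . . . . . . . . . . . .

Answer: -1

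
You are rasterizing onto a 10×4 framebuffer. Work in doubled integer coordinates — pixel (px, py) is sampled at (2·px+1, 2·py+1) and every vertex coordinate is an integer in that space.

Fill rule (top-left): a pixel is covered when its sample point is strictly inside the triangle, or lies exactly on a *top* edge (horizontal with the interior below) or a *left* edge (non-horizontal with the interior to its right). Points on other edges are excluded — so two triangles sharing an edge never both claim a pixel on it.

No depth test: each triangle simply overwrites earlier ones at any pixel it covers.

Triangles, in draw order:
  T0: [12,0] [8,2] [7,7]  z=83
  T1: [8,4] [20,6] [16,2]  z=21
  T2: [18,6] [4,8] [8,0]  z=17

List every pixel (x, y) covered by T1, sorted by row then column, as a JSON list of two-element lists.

T0:
  2·area = 18  (B↔C swapped to make it positive)
  edge (12, 0)→(7, 7): d=(-5,7) right/bottom  bias=-1
  edge (7, 7)→(8, 2): d=(1,-5) top-left  bias=+0
  edge (8, 2)→(12, 0): d=(4,-2) top-left  bias=+0
    (5,0)@(11, 1): e=[2,14,2] → █
    (6,0)@(13, 1): e=[-12,24,6] → ·
    (4,1)@(9, 3): e=[6,6,6] → █
    (5,1)@(11, 3): e=[-8,16,10] → ·
    (4,2)@(9, 5): e=[-4,8,14] → ·
    (3,3)@(7, 7): e=[0,0,18] → ·  [on edge]
  covered (2 px):
    · · · · · █ · · · ·
    · · · · █ · · · · ·
    · · · · · · · · · ·
    · · · · · · · · · ·
T1:
  2·area = 40  (B↔C swapped to make it positive)
  edge (8, 4)→(16, 2): d=(8,-2) top-left  bias=+0
  edge (16, 2)→(20, 6): d=(4,4) right/bottom  bias=-1
  edge (20, 6)→(8, 4): d=(-12,-2) top-left  bias=+0
    (7,0)@(15, 1): e=[-10,0,50] → ·  [on edge]
    (6,1)@(13, 3): e=[2,16,22] → █
    (7,1)@(15, 3): e=[6,8,26] → █
    (8,1)@(17, 3): e=[10,0,30] → ·  [on edge]
    (6,2)@(13, 5): e=[18,24,-2] → ·
    (7,2)@(15, 5): e=[22,16,2] → █
    (8,2)@(17, 5): e=[26,8,6] → █
    (9,2)@(19, 5): e=[30,0,10] → ·  [on edge]
    (7,3)@(15, 7): e=[38,24,-22] → ·
    (8,3)@(17, 7): e=[42,16,-18] → ·
  covered (4 px):
    · · · · · · · · · ·
    · · · · · · █ █ · ·
    · · · · · · · █ █ ·
    · · · · · · · · · ·
T2:
  2·area = 104
  edge (18, 6)→(4, 8): d=(-14,2) right/bottom  bias=-1
  edge (4, 8)→(8, 0): d=(4,-8) top-left  bias=+0
  edge (8, 0)→(18, 6): d=(10,6) right/bottom  bias=-1
    (4,0)@(9, 1): e=[88,12,4] → █
    (5,0)@(11, 1): e=[84,28,-8] → ·
    (3,1)@(7, 3): e=[64,4,36] → █
    (5,1)@(11, 3): e=[56,36,12] → █
    (6,1)@(13, 3): e=[52,52,0] → ·  [on edge]
    (3,2)@(7, 5): e=[36,12,56] → █
    (6,2)@(13, 5): e=[24,60,20] → █
    (7,2)@(15, 5): e=[20,76,8] → █
    (8,2)@(17, 5): e=[16,92,-4] → ·
    (2,3)@(5, 7): e=[12,4,88] → █
    (5,3)@(11, 7): e=[0,52,52] → ·  [on edge]
    (6,3)@(13, 7): e=[-4,68,40] → ·
  covered (12 px):
    · · · · █ · · · · ·
    · · · █ █ █ · · · ·
    · · · █ █ █ █ █ · ·
    · · █ █ █ · · · · ·

Answer: [[6,1],[7,1],[7,2],[8,2]]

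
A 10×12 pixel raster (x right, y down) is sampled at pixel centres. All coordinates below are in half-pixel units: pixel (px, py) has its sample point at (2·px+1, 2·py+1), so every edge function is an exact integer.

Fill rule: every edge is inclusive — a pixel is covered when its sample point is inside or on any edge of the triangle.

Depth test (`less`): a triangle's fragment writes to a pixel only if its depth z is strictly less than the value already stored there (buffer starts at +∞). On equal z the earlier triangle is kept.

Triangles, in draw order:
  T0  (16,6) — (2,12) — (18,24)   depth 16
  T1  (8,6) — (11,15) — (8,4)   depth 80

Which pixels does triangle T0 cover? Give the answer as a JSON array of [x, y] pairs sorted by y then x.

T0:
  2·area = 264  (B↔C swapped to make it positive)
  edge (16, 6)→(18, 24): d=(2,18) inclusive
  edge (18, 24)→(2, 12): d=(-16,-12) inclusive
  edge (2, 12)→(16, 6): d=(14,-6) inclusive
    (7,3)@(15, 7): e=[20,236,8] → █
    (8,3)@(17, 7): e=[-16,260,20] → ·
    (4,4)@(9, 9): e=[132,132,0] → █  [on edge]
    (5,4)@(11, 9): e=[96,156,12] → █
    (6,4)@(13, 9): e=[60,180,24] → █
    (8,4)@(17, 9): e=[-12,228,48] → ·
    (2,5)@(5, 11): e=[208,52,4] → █
    (3,5)@(7, 11): e=[172,76,16] → █
    (8,5)@(17, 11): e=[-8,196,76] → ·
    (2,6)@(5, 13): e=[212,20,32] → █
    (8,6)@(17, 13): e=[-4,164,104] → ·
    (2,7)@(5, 15): e=[216,-12,60] → ·
    (8,7)@(17, 15): e=[0,132,132] → █  [on edge]
  covered (34 px):
    · · · · · · · · · ·
    · · · · · · · · · ·
    · · · · · · · · · ·
    · · · · · · · █ · ·
    · · · · █ █ █ █ · ·
    · · █ █ █ █ █ █ · ·
    · · █ █ █ █ █ █ · ·
    · · · █ █ █ █ █ █ ·
    · · · · █ █ █ █ █ ·
    · · · · · · █ █ █ ·
    · · · · · · · █ █ ·
    · · · · · · · · █ ·
T1:
  2·area = 6  (B↔C swapped to make it positive)
  edge (8, 6)→(8, 4): d=(0,-2) inclusive
  edge (8, 4)→(11, 15): d=(3,11) inclusive
  edge (11, 15)→(8, 6): d=(-3,-9) inclusive
    (3,1)@(7, 3): e=[-2,8,0] → ·  [on edge]
    (4,4)@(9, 9): e=[2,4,0] → █  [on edge]
    (5,4)@(11, 9): e=[6,-18,18] → ·
    (4,5)@(9, 11): e=[2,10,-6] → ·
    (5,7)@(11, 15): e=[6,0,0] → █  [on edge]
    (6,7)@(13, 15): e=[10,-22,18] → ·
    (5,8)@(11, 17): e=[6,6,-6] → ·
    (6,10)@(13, 21): e=[10,-4,0] → ·  [on edge]
  covered (2 px):
    · · · · · · · · · ·
    · · · · · · · · · ·
    · · · · · · · · · ·
    · · · · · · · · · ·
    · · · · █ · · · · ·
    · · · · · · · · · ·
    · · · · · · · · · ·
    · · · · · █ · · · ·
    · · · · · · · · · ·
    · · · · · · · · · ·
    · · · · · · · · · ·
    · · · · · · · · · ·

Answer: [[7,3],[4,4],[5,4],[6,4],[7,4],[2,5],[3,5],[4,5],[5,5],[6,5],[7,5],[2,6],[3,6],[4,6],[5,6],[6,6],[7,6],[3,7],[4,7],[5,7],[6,7],[7,7],[8,7],[4,8],[5,8],[6,8],[7,8],[8,8],[6,9],[7,9],[8,9],[7,10],[8,10],[8,11]]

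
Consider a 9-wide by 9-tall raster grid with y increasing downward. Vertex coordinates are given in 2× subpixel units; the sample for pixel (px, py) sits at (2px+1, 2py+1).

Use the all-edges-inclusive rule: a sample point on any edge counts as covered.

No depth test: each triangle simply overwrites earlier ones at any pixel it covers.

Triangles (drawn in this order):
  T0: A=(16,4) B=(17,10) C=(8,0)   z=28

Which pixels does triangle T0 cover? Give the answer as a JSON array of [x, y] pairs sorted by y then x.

T0:
  2·area = 44
  edge (16, 4)→(17, 10): d=(1,6) inclusive
  edge (17, 10)→(8, 0): d=(-9,-10) inclusive
  edge (8, 0)→(16, 4): d=(8,4) inclusive
    (4,0)@(9, 1): e=[39,1,4] → #
    (5,0)@(11, 1): e=[27,21,-4] → ·
    (4,1)@(9, 3): e=[41,-17,20] → ·
    (5,1)@(11, 3): e=[29,3,12] → #
    (6,1)@(13, 3): e=[17,23,4] → #
    (7,1)@(15, 3): e=[5,43,-4] → ·
    (5,2)@(11, 5): e=[31,-15,28] → ·
    (6,2)@(13, 5): e=[19,5,20] → #
    (7,2)@(15, 5): e=[7,25,12] → #
    (8,2)@(17, 5): e=[-5,45,4] → ·
    (6,3)@(13, 7): e=[21,-13,36] → ·
    (7,3)@(15, 7): e=[9,7,28] → #
  covered (6 px):
    · · · · # · · · ·
    · · · · · # # · ·
    · · · · · · # # ·
    · · · · · · · # ·
    · · · · · · · · ·
    · · · · · · · · ·
    · · · · · · · · ·
    · · · · · · · · ·
    · · · · · · · · ·

Result: [[4,0],[5,1],[6,1],[6,2],[7,2],[7,3]]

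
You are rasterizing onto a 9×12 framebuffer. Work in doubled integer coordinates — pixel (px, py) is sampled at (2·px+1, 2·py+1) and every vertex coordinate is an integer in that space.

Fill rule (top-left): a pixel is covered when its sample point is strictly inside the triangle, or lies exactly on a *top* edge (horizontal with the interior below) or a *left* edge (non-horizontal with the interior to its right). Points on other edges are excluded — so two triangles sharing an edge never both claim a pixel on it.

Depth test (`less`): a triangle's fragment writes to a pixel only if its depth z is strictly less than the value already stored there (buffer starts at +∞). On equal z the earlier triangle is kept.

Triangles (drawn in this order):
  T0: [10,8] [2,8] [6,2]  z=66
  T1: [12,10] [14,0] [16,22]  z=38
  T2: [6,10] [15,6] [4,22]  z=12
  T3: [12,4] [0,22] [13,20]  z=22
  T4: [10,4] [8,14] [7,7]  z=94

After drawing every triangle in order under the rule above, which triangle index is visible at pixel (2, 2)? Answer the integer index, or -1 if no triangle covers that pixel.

T0:
  2·area = 48
  edge (10, 8)→(2, 8): d=(-8,0) right/bottom  bias=-1
  edge (2, 8)→(6, 2): d=(4,-6) top-left  bias=+0
  edge (6, 2)→(10, 8): d=(4,6) right/bottom  bias=-1
    (2,2)@(5, 5): e=[24,6,18] → #
    (3,2)@(7, 5): e=[24,18,6] → #
    (4,2)@(9, 5): e=[24,30,-6] → ·
    (1,3)@(3, 7): e=[8,2,38] → #
    (4,3)@(9, 7): e=[8,38,2] → #
    (5,3)@(11, 7): e=[8,50,-10] → ·
    (1,4)@(3, 9): e=[-8,10,46] → ·
    (2,4)@(5, 9): e=[-8,22,34] → ·
    (3,4)@(7, 9): e=[-8,34,22] → ·
    (4,4)@(9, 9): e=[-8,46,10] → ·
  covered (6 px):
    · · · · · · · · ·
    · · · · · · · · ·
    · · # # · · · · ·
    · # # # # · · · ·
    · · · · · · · · ·
    · · · · · · · · ·
    · · · · · · · · ·
    · · · · · · · · ·
    · · · · · · · · ·
    · · · · · · · · ·
    · · · · · · · · ·
    · · · · · · · · ·
T1:
  2·area = 64
  edge (12, 10)→(14, 0): d=(2,-10) top-left  bias=+0
  edge (14, 0)→(16, 22): d=(2,22) right/bottom  bias=-1
  edge (16, 22)→(12, 10): d=(-4,-12) top-left  bias=+0
    (4,0)@(9, 1): e=[-48,112,0] → ·  [on edge]
    (6,2)@(13, 5): e=[0,32,32] → #  [on edge]
    (7,2)@(15, 5): e=[20,-12,56] → ·
    (5,3)@(11, 7): e=[-16,80,0] → ·  [on edge]
    (6,3)@(13, 7): e=[4,36,24] → #
    (7,3)@(15, 7): e=[24,-8,48] → ·
    (6,4)@(13, 9): e=[8,40,16] → #
    (7,4)@(15, 9): e=[28,-4,40] → ·
    (6,5)@(13, 11): e=[12,44,8] → #
    (7,5)@(15, 11): e=[32,0,32] → ·  [on edge]
    (6,6)@(13, 13): e=[16,48,0] → #  [on edge]
    (7,6)@(15, 13): e=[36,4,24] → #
    (5,7)@(11, 15): e=[0,96,-32] → ·  [on edge]
    (7,9)@(15, 19): e=[48,16,0] → #  [on edge]
  covered (9 px):
    · · · · · · · · ·
    · · · · · · · · ·
    · · · · · · # · ·
    · · · · · · # · ·
    · · · · · · # · ·
    · · · · · · # · ·
    · · · · · · # # ·
    · · · · · · · # ·
    · · · · · · · # ·
    · · · · · · · # ·
    · · · · · · · · ·
    · · · · · · · · ·
T2:
  2·area = 100
  edge (6, 10)→(15, 6): d=(9,-4) top-left  bias=+0
  edge (15, 6)→(4, 22): d=(-11,16) right/bottom  bias=-1
  edge (4, 22)→(6, 10): d=(2,-12) top-left  bias=+0
    (6,3)@(13, 7): e=[1,21,78] → #
    (7,3)@(15, 7): e=[9,-11,102] → ·
    (4,4)@(9, 9): e=[3,63,34] → #
    (5,4)@(11, 9): e=[11,31,58] → #
    (6,4)@(13, 9): e=[19,-1,82] → ·
    (3,5)@(7, 11): e=[13,73,14] → #
    (6,5)@(13, 11): e=[37,-23,86] → ·
    (3,6)@(7, 13): e=[31,51,18] → #
    (5,6)@(11, 13): e=[47,-13,66] → ·
    (3,7)@(7, 15): e=[49,29,22] → #
    (4,7)@(9, 15): e=[57,-3,46] → ·
    (2,8)@(5, 17): e=[59,39,2] → #
  covered (12 px):
    · · · · · · · · ·
    · · · · · · · · ·
    · · · · · · · · ·
    · · · · · · # · ·
    · · · · # # · · ·
    · · · # # # · · ·
    · · · # # · · · ·
    · · · # · · · · ·
    · · # # · · · · ·
    · · # · · · · · ·
    · · · · · · · · ·
    · · · · · · · · ·
T3:
  2·area = 210  (B↔C swapped to make it positive)
  edge (12, 4)→(13, 20): d=(1,16) right/bottom  bias=-1
  edge (13, 20)→(0, 22): d=(-13,2) right/bottom  bias=-1
  edge (0, 22)→(12, 4): d=(12,-18) top-left  bias=+0
    (5,3)@(11, 7): e=[19,173,18] → #
    (6,3)@(13, 7): e=[-13,169,54] → ·
    (4,4)@(9, 9): e=[53,151,6] → #
    (6,4)@(13, 9): e=[-11,143,78] → ·
    (4,5)@(9, 11): e=[55,125,30] → #
    (6,5)@(13, 11): e=[-9,117,102] → ·
    (3,6)@(7, 13): e=[89,103,18] → #
    (6,6)@(13, 13): e=[-7,91,126] → ·
    (2,7)@(5, 15): e=[123,81,6] → #
    (6,7)@(13, 15): e=[-5,65,150] → ·
    (2,8)@(5, 17): e=[125,55,30] → #
    (6,8)@(13, 17): e=[-3,39,174] → ·
  covered (24 px):
    · · · · · · · · ·
    · · · · · · · · ·
    · · · · · · · · ·
    · · · · · # · · ·
    · · · · # # · · ·
    · · · · # # · · ·
    · · · # # # · · ·
    · · # # # # · · ·
    · · # # # # · · ·
    · # # # # # · · ·
    # # # · · · · · ·
    · · · · · · · · ·
T4:
  2·area = 24
  edge (10, 4)→(8, 14): d=(-2,10) right/bottom  bias=-1
  edge (8, 14)→(7, 7): d=(-1,-7) top-left  bias=+0
  edge (7, 7)→(10, 4): d=(3,-3) top-left  bias=+0
    (6,0)@(13, 1): e=[-24,48,0] → ·  [on edge]
    (5,1)@(11, 3): e=[-8,32,0] → ·  [on edge]
    (4,2)@(9, 5): e=[8,16,0] → #  [on edge]
    (5,2)@(11, 5): e=[-12,30,6] → ·
    (3,3)@(7, 7): e=[24,0,0] → #  [on edge]
    (5,3)@(11, 7): e=[-16,28,12] → ·
    (2,4)@(5, 9): e=[40,-16,0] → ·  [on edge]
    (3,4)@(7, 9): e=[20,-2,6] → ·
    (4,4)@(9, 9): e=[0,12,12] → ·  [on edge]
    (1,5)@(3, 11): e=[56,-32,0] → ·  [on edge]
    (0,6)@(1, 13): e=[72,-48,0] → ·  [on edge]
    (3,9)@(7, 19): e=[0,-12,36] → ·  [on edge]
    (4,10)@(9, 21): e=[-24,0,48] → ·  [on edge]
  covered (3 px):
    · · · · · · · · ·
    · · · · · · · · ·
    · · · · # · · · ·
    · · · # # · · · ·
    · · · · · · · · ·
    · · · · · · · · ·
    · · · · · · · · ·
    · · · · · · · · ·
    · · · · · · · · ·
    · · · · · · · · ·
    · · · · · · · · ·
    · · · · · · · · ·

Z-buffer (winner per pixel, '.' = empty):
  . . . . . . . . .
  . . . . . . . . .
  . . 0 0 4 . 1 . .
  . 0 0 0 0 3 2 . .
  . . . . 2 2 1 . .
  . . . 2 2 2 1 . .
  . . . 2 2 3 1 1 .
  . . 3 2 3 3 . 1 .
  . . 2 2 3 3 . 1 .
  . 3 2 3 3 3 . 1 .
  3 3 3 . . . . . .
  . . . . . . . . .

Final: 0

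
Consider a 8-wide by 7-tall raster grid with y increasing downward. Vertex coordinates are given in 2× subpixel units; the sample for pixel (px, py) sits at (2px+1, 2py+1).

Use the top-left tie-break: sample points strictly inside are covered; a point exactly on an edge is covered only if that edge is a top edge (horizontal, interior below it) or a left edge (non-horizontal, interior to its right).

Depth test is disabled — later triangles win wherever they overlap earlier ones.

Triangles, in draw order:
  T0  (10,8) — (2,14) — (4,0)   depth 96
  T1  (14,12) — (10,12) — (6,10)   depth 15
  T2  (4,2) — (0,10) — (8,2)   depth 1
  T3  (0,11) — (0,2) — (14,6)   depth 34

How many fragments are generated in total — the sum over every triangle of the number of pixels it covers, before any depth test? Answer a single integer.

T0:
  2·area = 100
  edge (10, 8)→(2, 14): d=(-8,6) right/bottom  bias=-1
  edge (2, 14)→(4, 0): d=(2,-14) top-left  bias=+0
  edge (4, 0)→(10, 8): d=(6,8) right/bottom  bias=-1
    (2,1)@(5, 3): e=[70,20,10] → █
    (3,1)@(7, 3): e=[58,48,-6] → ·
    (2,2)@(5, 5): e=[54,24,22] → █
    (3,2)@(7, 5): e=[42,52,6] → █
    (4,2)@(9, 5): e=[30,80,-10] → ·
    (1,3)@(3, 7): e=[50,0,50] → █  [on edge]
    (4,3)@(9, 7): e=[14,84,2] → █
    (5,3)@(11, 7): e=[2,112,-14] → ·
    (1,4)@(3, 9): e=[34,4,62] → █
    (4,4)@(9, 9): e=[-2,88,14] → ·
    (1,5)@(3, 11): e=[18,8,74] → █
    (3,5)@(7, 11): e=[-6,64,42] → ·
  covered (13 px):
    · · · · · · · ·
    · · █ · · · · ·
    · · █ █ · · · ·
    · █ █ █ █ · · ·
    · █ █ █ · · · ·
    · █ █ · · · · ·
    · █ · · · · · ·
T1:
  2·area = 8
  edge (14, 12)→(10, 12): d=(-4,0) right/bottom  bias=-1
  edge (10, 12)→(6, 10): d=(-4,-2) top-left  bias=+0
  edge (6, 10)→(14, 12): d=(8,2) right/bottom  bias=-1
    (4,5)@(9, 11): e=[4,2,2] → █
    (5,5)@(11, 11): e=[4,6,-2] → ·
    (4,6)@(9, 13): e=[-4,-6,18] → ·
  covered (1 px):
    · · · · · · · ·
    · · · · · · · ·
    · · · · · · · ·
    · · · · · · · ·
    · · · · · · · ·
    · · · · █ · · ·
    · · · · · · · ·
T2:
  2·area = 32  (B↔C swapped to make it positive)
  edge (4, 2)→(8, 2): d=(4,0) top-left  bias=+0
  edge (8, 2)→(0, 10): d=(-8,8) right/bottom  bias=-1
  edge (0, 10)→(4, 2): d=(4,-8) top-left  bias=+0
    (4,0)@(9, 1): e=[-4,0,36] → ·  [on edge]
    (2,1)@(5, 3): e=[4,16,12] → █
    (3,1)@(7, 3): e=[4,0,28] → ·  [on edge]
    (1,2)@(3, 5): e=[12,16,4] → █
    (2,2)@(5, 5): e=[12,0,20] → ·  [on edge]
    (1,3)@(3, 7): e=[20,0,12] → ·  [on edge]
    (0,4)@(1, 9): e=[28,0,4] → ·  [on edge]
  covered (2 px):
    · · · · · · · ·
    · · █ · · · · ·
    · █ · · · · · ·
    · · · · · · · ·
    · · · · · · · ·
    · · · · · · · ·
    · · · · · · · ·
T3:
  2·area = 126
  edge (0, 11)→(0, 2): d=(0,-9) top-left  bias=+0
  edge (0, 2)→(14, 6): d=(14,4) right/bottom  bias=-1
  edge (14, 6)→(0, 11): d=(-14,5) right/bottom  bias=-1
    (0,1)@(1, 3): e=[9,10,107] → █
    (1,1)@(3, 3): e=[27,2,97] → █
    (2,1)@(5, 3): e=[45,-6,87] → ·
    (0,2)@(1, 5): e=[9,38,79] → █
    (2,2)@(5, 5): e=[45,22,59] → █
    (3,2)@(7, 5): e=[63,14,49] → █
    (4,2)@(9, 5): e=[81,6,39] → █
    (5,2)@(11, 5): e=[99,-2,29] → ·
    (0,3)@(1, 7): e=[9,66,51] → █
    (5,3)@(11, 7): e=[99,26,1] → █
    (6,3)@(13, 7): e=[117,18,-9] → ·
    (0,4)@(1, 9): e=[9,94,23] → █
  covered (16 px):
    · · · · · · · ·
    █ █ · · · · · ·
    █ █ █ █ █ · · ·
    █ █ █ █ █ █ · ·
    █ █ █ · · · · ·
    · · · · · · · ·
    · · · · · · · ·

Answer: 32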